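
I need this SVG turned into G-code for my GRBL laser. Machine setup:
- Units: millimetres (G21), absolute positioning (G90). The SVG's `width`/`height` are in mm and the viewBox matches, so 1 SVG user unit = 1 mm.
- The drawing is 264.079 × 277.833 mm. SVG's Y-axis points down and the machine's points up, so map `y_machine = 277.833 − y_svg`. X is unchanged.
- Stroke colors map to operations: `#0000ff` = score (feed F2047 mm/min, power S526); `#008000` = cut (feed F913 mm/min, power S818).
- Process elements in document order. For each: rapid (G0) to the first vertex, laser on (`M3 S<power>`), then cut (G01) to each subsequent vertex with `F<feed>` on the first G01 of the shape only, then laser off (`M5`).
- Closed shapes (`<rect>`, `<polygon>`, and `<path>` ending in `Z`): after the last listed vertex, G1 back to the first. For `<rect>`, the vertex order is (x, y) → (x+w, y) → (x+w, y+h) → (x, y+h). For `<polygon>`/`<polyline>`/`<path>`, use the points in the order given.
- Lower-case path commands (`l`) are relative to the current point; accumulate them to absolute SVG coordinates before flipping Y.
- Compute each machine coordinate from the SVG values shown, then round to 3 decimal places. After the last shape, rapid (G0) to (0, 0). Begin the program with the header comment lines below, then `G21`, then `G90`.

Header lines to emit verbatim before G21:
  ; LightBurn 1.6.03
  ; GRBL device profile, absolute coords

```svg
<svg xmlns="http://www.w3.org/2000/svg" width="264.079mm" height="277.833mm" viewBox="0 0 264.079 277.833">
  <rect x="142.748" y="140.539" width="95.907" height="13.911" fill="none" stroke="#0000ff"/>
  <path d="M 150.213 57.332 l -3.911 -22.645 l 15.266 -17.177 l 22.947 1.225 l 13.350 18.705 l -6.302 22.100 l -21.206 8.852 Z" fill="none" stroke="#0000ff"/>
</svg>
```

; LightBurn 1.6.03
; GRBL device profile, absolute coords
G21
G90
G0 X142.748 Y137.294
M3 S526
G01 X238.655 Y137.294 F2047
G01 X238.655 Y123.383
G01 X142.748 Y123.383
G01 X142.748 Y137.294
M5
G0 X150.213 Y220.501
M3 S526
G01 X146.302 Y243.146 F2047
G01 X161.568 Y260.323
G01 X184.515 Y259.098
G01 X197.865 Y240.393
G01 X191.563 Y218.293
G01 X170.357 Y209.441
G01 X150.213 Y220.501
M5
G0 X0.000 Y0.000

viewBox `0 0 264.079 277.833` with mm width/height → 1 unit = 1 mm. Flip: y_m = 277.833 − y_svg.

**Shape 1** — `<rect>` rectangle, stroke `#0000ff` → score (S526, F2047). Machine vertices: (142.748,137.294) → (238.655,137.294) → (238.655,123.383) → (142.748,123.383) → (142.748,137.294). Closed: final G1 returns to the first vertex.

**Shape 2** — `<path>` regular polygon, stroke `#0000ff` → score (S526, F2047). Machine vertices: (150.213,220.501) → (146.302,243.146) → (161.568,260.323) → (184.515,259.098) → (197.865,240.393) → (191.563,218.293) → (170.357,209.441) → (150.213,220.501). Closed: final G1 returns to the first vertex.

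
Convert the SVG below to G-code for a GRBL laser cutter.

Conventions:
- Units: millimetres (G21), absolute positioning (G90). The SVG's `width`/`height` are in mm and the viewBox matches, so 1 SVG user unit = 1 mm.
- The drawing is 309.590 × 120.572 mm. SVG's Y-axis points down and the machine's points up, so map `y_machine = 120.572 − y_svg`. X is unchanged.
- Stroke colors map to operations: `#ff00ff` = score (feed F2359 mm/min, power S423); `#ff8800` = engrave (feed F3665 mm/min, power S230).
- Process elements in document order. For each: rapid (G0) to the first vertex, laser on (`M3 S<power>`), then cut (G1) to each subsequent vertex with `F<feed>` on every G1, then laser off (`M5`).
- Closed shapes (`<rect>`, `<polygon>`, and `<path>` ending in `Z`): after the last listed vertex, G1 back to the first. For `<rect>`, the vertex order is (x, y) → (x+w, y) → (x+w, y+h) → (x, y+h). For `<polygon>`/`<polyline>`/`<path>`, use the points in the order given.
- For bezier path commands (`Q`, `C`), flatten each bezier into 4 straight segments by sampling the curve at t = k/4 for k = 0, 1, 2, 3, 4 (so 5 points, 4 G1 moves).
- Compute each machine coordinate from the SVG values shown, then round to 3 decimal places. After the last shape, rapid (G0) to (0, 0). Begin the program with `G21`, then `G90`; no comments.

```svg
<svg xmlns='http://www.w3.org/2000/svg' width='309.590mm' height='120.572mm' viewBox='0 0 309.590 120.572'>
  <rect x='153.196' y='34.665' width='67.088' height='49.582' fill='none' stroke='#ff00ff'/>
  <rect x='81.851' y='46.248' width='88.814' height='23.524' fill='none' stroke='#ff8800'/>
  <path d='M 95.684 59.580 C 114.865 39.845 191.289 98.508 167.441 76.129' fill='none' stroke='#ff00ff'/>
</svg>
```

Since the viewBox matches the mm dimensions, user units are millimetres directly. The only transform is the Y-flip y_m = 120.572 − y_svg.

Shape 1 is a rectangle drawn with `<rect>`. Its stroke #ff00ff means score at S423, F2359. After flipping Y the toolpath is (153.196,85.907) → (220.284,85.907) → (220.284,36.325) → (153.196,36.325) → (153.196,85.907), returning to the start.

Shape 2 is a rectangle drawn with `<rect>`. Its stroke #ff8800 means engrave at S230, F3665. After flipping Y the toolpath is (81.851,74.324) → (170.665,74.324) → (170.665,50.800) → (81.851,50.800) → (81.851,74.324), returning to the start.

Shape 3 is a cubic bezier drawn with `<path>`. Its stroke #ff00ff means score at S423, F2359. After flipping Y the toolpath is (95.684,60.992) → (118.342,63.585) → (147.698,51.726) → (168.987,40.363) → (167.441,44.443).

G21
G90
G0 X153.196 Y85.907
M3 S423
G1 X220.284 Y85.907 F2359
G1 X220.284 Y36.325 F2359
G1 X153.196 Y36.325 F2359
G1 X153.196 Y85.907 F2359
M5
G0 X81.851 Y74.324
M3 S230
G1 X170.665 Y74.324 F3665
G1 X170.665 Y50.800 F3665
G1 X81.851 Y50.800 F3665
G1 X81.851 Y74.324 F3665
M5
G0 X95.684 Y60.992
M3 S423
G1 X118.342 Y63.585 F2359
G1 X147.698 Y51.726 F2359
G1 X168.987 Y40.363 F2359
G1 X167.441 Y44.443 F2359
M5
G0 X0.000 Y0.000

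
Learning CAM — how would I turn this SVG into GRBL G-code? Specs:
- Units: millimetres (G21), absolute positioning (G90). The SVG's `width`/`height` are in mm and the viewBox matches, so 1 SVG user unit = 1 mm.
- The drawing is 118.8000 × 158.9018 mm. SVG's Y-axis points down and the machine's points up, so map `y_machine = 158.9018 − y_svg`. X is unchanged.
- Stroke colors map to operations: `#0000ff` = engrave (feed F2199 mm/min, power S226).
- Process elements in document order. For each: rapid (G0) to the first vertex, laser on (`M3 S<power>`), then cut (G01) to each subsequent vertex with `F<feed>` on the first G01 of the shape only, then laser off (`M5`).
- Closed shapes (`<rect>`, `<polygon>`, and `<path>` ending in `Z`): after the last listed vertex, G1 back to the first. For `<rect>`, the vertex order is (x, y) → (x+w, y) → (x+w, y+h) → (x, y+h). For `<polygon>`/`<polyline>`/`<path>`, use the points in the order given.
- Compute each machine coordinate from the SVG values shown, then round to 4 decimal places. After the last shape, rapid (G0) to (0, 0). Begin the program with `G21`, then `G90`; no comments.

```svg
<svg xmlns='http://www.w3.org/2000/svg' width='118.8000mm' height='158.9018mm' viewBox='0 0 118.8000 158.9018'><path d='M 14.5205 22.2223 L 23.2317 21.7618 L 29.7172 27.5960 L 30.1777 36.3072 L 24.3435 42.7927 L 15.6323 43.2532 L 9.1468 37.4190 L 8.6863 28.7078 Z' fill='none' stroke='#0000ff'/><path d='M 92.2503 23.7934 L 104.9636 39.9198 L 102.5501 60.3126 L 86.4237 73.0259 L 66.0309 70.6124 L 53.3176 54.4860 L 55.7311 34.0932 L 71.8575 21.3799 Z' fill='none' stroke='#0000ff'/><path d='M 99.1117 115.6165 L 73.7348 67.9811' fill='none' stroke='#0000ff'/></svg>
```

viewBox `0 0 118.8000 158.9018` with mm width/height → 1 unit = 1 mm. Flip: y_m = 158.9018 − y_svg.

**Shape 1** — `<path>` regular polygon, stroke `#0000ff` → engrave (S226, F2199). Machine vertices: (14.5205,136.6795) → (23.2317,137.1400) → (29.7172,131.3058) → (30.1777,122.5946) → (24.3435,116.1091) → (15.6323,115.6486) → (9.1468,121.4828) → (8.6863,130.1940) → (14.5205,136.6795). Closed: final G1 returns to the first vertex.

**Shape 2** — `<path>` regular polygon, stroke `#0000ff` → engrave (S226, F2199). Machine vertices: (92.2503,135.1084) → (104.9636,118.9820) → (102.5501,98.5892) → (86.4237,85.8759) → (66.0309,88.2894) → (53.3176,104.4158) → (55.7311,124.8086) → (71.8575,137.5219) → (92.2503,135.1084). Closed: final G1 returns to the first vertex.

**Shape 3** — `<path>` line segment, stroke `#0000ff` → engrave (S226, F2199). Machine vertices: (99.1117,43.2853) → (73.7348,90.9207). Open path.

G21
G90
G0 X14.5205 Y136.6795
M3 S226
G01 X23.2317 Y137.1400 F2199
G01 X29.7172 Y131.3058
G01 X30.1777 Y122.5946
G01 X24.3435 Y116.1091
G01 X15.6323 Y115.6486
G01 X9.1468 Y121.4828
G01 X8.6863 Y130.1940
G01 X14.5205 Y136.6795
M5
G0 X92.2503 Y135.1084
M3 S226
G01 X104.9636 Y118.9820 F2199
G01 X102.5501 Y98.5892
G01 X86.4237 Y85.8759
G01 X66.0309 Y88.2894
G01 X53.3176 Y104.4158
G01 X55.7311 Y124.8086
G01 X71.8575 Y137.5219
G01 X92.2503 Y135.1084
M5
G0 X99.1117 Y43.2853
M3 S226
G01 X73.7348 Y90.9207 F2199
M5
G0 X0.0000 Y0.0000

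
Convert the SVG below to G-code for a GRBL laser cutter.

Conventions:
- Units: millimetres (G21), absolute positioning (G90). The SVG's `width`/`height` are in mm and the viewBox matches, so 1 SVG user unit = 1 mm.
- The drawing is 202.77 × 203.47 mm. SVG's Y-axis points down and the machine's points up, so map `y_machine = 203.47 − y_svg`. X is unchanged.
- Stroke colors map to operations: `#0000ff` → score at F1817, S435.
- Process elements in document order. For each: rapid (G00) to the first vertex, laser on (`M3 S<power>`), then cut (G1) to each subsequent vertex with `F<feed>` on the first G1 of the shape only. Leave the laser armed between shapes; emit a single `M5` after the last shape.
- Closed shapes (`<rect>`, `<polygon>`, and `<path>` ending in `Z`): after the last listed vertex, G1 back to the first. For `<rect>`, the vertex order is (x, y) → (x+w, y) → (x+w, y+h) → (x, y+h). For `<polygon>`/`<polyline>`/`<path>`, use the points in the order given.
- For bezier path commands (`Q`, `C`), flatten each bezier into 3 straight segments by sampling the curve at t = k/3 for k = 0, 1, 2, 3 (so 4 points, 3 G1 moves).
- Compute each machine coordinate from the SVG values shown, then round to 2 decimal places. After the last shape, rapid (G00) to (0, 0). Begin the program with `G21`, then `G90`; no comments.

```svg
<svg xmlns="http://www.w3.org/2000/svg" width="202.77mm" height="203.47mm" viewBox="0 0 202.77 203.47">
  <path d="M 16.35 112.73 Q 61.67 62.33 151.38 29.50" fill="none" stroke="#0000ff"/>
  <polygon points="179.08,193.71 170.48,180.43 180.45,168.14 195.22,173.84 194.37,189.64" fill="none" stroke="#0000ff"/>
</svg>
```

1 u = 1 mm; y_m = 203.47 − y.

[1] `<path>` quadratic bezier, #0000ff→score S435 F1817: (16.35,90.74) → (51.50,122.39) → (96.51,150.13) → (151.38,173.97)

[2] `<polygon>` regular polygon, #0000ff→score S435 F1817: (179.08,9.76) → (170.48,23.04) → (180.45,35.33) → (195.22,29.63) → (194.37,13.83) → (179.08,9.76) (closed)

G21
G90
G00 X16.35 Y90.74
M3 S435
G1 X51.50 Y122.39 F1817
G1 X96.51 Y150.13
G1 X151.38 Y173.97
G00 X179.08 Y9.76
M3 S435
G1 X170.48 Y23.04 F1817
G1 X180.45 Y35.33
G1 X195.22 Y29.63
G1 X194.37 Y13.83
G1 X179.08 Y9.76
M5
G00 X0.00 Y0.00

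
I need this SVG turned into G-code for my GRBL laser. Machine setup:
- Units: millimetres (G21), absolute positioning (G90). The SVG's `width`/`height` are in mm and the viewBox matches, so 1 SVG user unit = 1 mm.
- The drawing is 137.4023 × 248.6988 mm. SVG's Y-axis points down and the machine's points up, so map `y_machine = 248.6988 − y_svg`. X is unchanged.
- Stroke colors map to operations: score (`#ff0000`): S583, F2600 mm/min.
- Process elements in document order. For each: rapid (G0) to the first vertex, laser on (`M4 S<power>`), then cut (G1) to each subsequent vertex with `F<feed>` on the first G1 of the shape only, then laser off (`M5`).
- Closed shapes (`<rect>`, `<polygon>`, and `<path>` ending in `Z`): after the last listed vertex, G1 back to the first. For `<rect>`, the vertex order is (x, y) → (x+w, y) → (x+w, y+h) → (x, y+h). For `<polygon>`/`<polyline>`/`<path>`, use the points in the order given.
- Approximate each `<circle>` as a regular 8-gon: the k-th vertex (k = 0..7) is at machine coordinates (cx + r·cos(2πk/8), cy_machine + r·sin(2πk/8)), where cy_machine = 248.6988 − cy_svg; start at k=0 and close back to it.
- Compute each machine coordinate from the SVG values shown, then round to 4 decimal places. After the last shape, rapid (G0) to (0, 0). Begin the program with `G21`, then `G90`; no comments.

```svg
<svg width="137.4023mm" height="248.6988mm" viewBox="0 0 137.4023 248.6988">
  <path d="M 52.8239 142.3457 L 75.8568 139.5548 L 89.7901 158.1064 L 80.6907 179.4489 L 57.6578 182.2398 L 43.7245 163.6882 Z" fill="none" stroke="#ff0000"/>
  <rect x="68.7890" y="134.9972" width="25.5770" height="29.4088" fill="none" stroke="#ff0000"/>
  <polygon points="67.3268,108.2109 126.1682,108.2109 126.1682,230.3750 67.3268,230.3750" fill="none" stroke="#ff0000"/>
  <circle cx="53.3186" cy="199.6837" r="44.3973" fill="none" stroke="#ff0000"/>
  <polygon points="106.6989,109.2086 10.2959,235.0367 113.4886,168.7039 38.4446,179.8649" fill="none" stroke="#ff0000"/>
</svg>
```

1 u = 1 mm; y_m = 248.6988 − y.

[1] `<path>` regular polygon, #ff0000→score S583 F2600: (52.8239,106.3531) → (75.8568,109.1440) → (89.7901,90.5924) → (80.6907,69.2499) → (57.6578,66.4590) → (43.7245,85.0106) → (52.8239,106.3531) (closed)

[2] `<rect>` rectangle, #ff0000→score S583 F2600: (68.7890,113.7016) → (94.3660,113.7016) → (94.3660,84.2928) → (68.7890,84.2928) → (68.7890,113.7016) (closed)

[3] `<polygon>` rectangle, #ff0000→score S583 F2600: (67.3268,140.4879) → (126.1682,140.4879) → (126.1682,18.3238) → (67.3268,18.3238) → (67.3268,140.4879) (closed)

[4] `<circle>` circle, #ff0000→score S583 F2600: (97.7159,49.0151) → (84.7122,80.4087) → (53.3186,93.4124) → (21.9250,80.4087) → (8.9213,49.0151) → (21.9250,17.6215) → (53.3186,4.6178) → (84.7122,17.6215) → (97.7159,49.0151) (closed)

[5] `<polygon>` closed polygon, #ff0000→score S583 F2600: (106.6989,139.4902) → (10.2959,13.6621) → (113.4886,79.9949) → (38.4446,68.8339) → (106.6989,139.4902) (closed)

G21
G90
G0 X52.8239 Y106.3531
M4 S583
G1 X75.8568 Y109.1440 F2600
G1 X89.7901 Y90.5924
G1 X80.6907 Y69.2499
G1 X57.6578 Y66.4590
G1 X43.7245 Y85.0106
G1 X52.8239 Y106.3531
M5
G0 X68.7890 Y113.7016
M4 S583
G1 X94.3660 Y113.7016 F2600
G1 X94.3660 Y84.2928
G1 X68.7890 Y84.2928
G1 X68.7890 Y113.7016
M5
G0 X67.3268 Y140.4879
M4 S583
G1 X126.1682 Y140.4879 F2600
G1 X126.1682 Y18.3238
G1 X67.3268 Y18.3238
G1 X67.3268 Y140.4879
M5
G0 X97.7159 Y49.0151
M4 S583
G1 X84.7122 Y80.4087 F2600
G1 X53.3186 Y93.4124
G1 X21.9250 Y80.4087
G1 X8.9213 Y49.0151
G1 X21.9250 Y17.6215
G1 X53.3186 Y4.6178
G1 X84.7122 Y17.6215
G1 X97.7159 Y49.0151
M5
G0 X106.6989 Y139.4902
M4 S583
G1 X10.2959 Y13.6621 F2600
G1 X113.4886 Y79.9949
G1 X38.4446 Y68.8339
G1 X106.6989 Y139.4902
M5
G0 X0.0000 Y0.0000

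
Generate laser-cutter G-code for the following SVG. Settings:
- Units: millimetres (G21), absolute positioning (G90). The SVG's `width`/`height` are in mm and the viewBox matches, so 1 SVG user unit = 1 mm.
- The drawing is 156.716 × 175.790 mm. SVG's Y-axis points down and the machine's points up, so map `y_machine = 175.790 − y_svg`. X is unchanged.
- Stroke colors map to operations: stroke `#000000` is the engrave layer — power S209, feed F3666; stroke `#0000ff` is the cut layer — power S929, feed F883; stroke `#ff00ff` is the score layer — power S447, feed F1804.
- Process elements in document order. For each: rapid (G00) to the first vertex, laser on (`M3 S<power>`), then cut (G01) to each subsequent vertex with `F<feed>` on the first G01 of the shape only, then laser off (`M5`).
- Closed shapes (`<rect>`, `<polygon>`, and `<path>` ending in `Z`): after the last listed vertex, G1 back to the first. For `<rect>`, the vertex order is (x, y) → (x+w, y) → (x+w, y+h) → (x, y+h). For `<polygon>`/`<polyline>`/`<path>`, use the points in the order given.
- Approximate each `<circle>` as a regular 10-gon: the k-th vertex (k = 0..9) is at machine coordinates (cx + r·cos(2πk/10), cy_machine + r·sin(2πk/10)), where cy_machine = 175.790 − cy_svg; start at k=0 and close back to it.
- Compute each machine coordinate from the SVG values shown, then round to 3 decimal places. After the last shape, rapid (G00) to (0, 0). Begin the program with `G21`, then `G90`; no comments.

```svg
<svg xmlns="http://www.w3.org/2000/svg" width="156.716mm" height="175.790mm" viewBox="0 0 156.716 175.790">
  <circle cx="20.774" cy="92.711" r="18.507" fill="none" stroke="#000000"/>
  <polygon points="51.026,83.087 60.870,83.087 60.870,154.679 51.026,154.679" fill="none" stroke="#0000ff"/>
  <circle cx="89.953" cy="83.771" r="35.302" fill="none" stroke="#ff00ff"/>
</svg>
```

G21
G90
G00 X39.281 Y83.079
M3 S209
G01 X35.746 Y93.957 F3666
G01 X26.493 Y100.680
G01 X15.055 Y100.680
G01 X5.802 Y93.957
G01 X2.267 Y83.079
G01 X5.802 Y72.201
G01 X15.055 Y65.478
G01 X26.493 Y65.478
G01 X35.746 Y72.201
G01 X39.281 Y83.079
M5
G00 X51.026 Y92.703
M3 S929
G01 X60.870 Y92.703 F883
G01 X60.870 Y21.111
G01 X51.026 Y21.111
G01 X51.026 Y92.703
M5
G00 X125.255 Y92.019
M3 S447
G01 X118.513 Y112.769 F1804
G01 X100.862 Y125.593
G01 X79.044 Y125.593
G01 X61.393 Y112.769
G01 X54.651 Y92.019
G01 X61.393 Y71.269
G01 X79.044 Y58.445
G01 X100.862 Y58.445
G01 X118.513 Y71.269
G01 X125.255 Y92.019
M5
G00 X0.000 Y0.000

Since the viewBox matches the mm dimensions, user units are millimetres directly. The only transform is the Y-flip y_m = 175.790 − y_svg.

Shape 1 is a circle drawn with `<circle>`. Its stroke #000000 means engrave at S209, F3666. After flipping Y the toolpath is (39.281,83.079) → (35.746,93.957) → (26.493,100.680) → (15.055,100.680) → (5.802,93.957) → (2.267,83.079) → (5.802,72.201) → (15.055,65.478) → (26.493,65.478) → (35.746,72.201) → (39.281,83.079), returning to the start.

Shape 2 is a rectangle drawn with `<polygon>`. Its stroke #0000ff means cut at S929, F883. After flipping Y the toolpath is (51.026,92.703) → (60.870,92.703) → (60.870,21.111) → (51.026,21.111) → (51.026,92.703), returning to the start.

Shape 3 is a circle drawn with `<circle>`. Its stroke #ff00ff means score at S447, F1804. After flipping Y the toolpath is (125.255,92.019) → (118.513,112.769) → (100.862,125.593) → (79.044,125.593) → (61.393,112.769) → (54.651,92.019) → (61.393,71.269) → (79.044,58.445) → (100.862,58.445) → (118.513,71.269) → (125.255,92.019), returning to the start.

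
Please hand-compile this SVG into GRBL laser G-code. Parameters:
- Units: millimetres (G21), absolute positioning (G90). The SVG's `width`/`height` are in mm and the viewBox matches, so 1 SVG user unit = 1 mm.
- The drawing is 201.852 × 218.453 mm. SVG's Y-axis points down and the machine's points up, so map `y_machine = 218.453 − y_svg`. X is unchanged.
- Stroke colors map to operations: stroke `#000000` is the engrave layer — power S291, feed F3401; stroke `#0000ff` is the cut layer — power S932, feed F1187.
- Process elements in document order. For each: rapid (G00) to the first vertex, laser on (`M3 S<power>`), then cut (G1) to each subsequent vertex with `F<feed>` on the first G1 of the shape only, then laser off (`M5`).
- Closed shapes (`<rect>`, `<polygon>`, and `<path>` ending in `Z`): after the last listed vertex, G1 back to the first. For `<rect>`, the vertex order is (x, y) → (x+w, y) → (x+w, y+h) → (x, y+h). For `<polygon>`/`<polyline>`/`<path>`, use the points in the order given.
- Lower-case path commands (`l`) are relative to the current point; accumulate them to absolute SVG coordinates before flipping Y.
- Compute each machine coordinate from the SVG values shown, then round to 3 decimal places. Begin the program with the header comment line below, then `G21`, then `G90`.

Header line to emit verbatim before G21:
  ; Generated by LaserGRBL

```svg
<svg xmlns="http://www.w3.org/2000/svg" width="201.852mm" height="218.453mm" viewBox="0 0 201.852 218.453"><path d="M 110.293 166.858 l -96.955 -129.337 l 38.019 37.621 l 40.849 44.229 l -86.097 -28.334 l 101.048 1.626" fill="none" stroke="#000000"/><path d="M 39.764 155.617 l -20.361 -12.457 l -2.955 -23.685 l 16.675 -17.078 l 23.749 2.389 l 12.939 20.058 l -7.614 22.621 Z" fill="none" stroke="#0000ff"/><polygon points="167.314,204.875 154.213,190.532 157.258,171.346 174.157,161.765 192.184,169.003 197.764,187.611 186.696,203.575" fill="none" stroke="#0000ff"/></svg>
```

; Generated by LaserGRBL
G21
G90
G00 X110.293 Y51.595
M3 S291
G1 X13.338 Y180.932 F3401
G1 X51.357 Y143.311
G1 X92.206 Y99.082
G1 X6.109 Y127.416
G1 X107.157 Y125.790
M5
G00 X39.764 Y62.836
M3 S932
G1 X19.403 Y75.293 F1187
G1 X16.448 Y98.978
G1 X33.123 Y116.056
G1 X56.872 Y113.667
G1 X69.811 Y93.609
G1 X62.197 Y70.988
G1 X39.764 Y62.836
M5
G00 X167.314 Y13.578
M3 S932
G1 X154.213 Y27.921 F1187
G1 X157.258 Y47.107
G1 X174.157 Y56.688
G1 X192.184 Y49.450
G1 X197.764 Y30.842
G1 X186.696 Y14.878
G1 X167.314 Y13.578
M5

viewBox `0 0 201.852 218.453` with mm width/height → 1 unit = 1 mm. Flip: y_m = 218.453 − y_svg.

**Shape 1** — `<path>` open polyline, stroke `#000000` → engrave (S291, F3401). Machine vertices: (110.293,51.595) → (13.338,180.932) → (51.357,143.311) → (92.206,99.082) → (6.109,127.416) → (107.157,125.790). Open path.

**Shape 2** — `<path>` regular polygon, stroke `#0000ff` → cut (S932, F1187). Machine vertices: (39.764,62.836) → (19.403,75.293) → (16.448,98.978) → (33.123,116.056) → (56.872,113.667) → (69.811,93.609) → (62.197,70.988) → (39.764,62.836). Closed: final G1 returns to the first vertex.

**Shape 3** — `<polygon>` regular polygon, stroke `#0000ff` → cut (S932, F1187). Machine vertices: (167.314,13.578) → (154.213,27.921) → (157.258,47.107) → (174.157,56.688) → (192.184,49.450) → (197.764,30.842) → (186.696,14.878) → (167.314,13.578). Closed: final G1 returns to the first vertex.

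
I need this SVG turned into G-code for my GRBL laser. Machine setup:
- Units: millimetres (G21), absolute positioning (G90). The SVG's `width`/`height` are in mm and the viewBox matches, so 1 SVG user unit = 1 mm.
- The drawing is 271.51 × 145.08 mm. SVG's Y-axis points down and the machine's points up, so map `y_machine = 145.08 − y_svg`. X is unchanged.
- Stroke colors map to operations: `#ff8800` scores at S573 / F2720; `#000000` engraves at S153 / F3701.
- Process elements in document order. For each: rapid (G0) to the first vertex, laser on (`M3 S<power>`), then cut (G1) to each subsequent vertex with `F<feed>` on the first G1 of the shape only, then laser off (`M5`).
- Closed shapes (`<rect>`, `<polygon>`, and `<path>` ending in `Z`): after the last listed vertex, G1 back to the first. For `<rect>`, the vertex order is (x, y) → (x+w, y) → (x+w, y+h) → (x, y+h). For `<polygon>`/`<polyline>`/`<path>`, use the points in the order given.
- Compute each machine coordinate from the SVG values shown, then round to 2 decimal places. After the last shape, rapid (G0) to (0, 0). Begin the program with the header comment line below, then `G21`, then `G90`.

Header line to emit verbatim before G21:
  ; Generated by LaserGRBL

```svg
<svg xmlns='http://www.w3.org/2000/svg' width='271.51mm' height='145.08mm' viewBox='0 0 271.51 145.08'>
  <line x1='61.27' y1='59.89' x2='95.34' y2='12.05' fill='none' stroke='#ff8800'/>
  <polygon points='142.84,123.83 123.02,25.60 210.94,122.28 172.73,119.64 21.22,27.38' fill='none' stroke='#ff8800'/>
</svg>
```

1 u = 1 mm; y_m = 145.08 − y.

[1] `<line>` line segment, #ff8800→score S573 F2720: (61.27,85.19) → (95.34,133.03)

[2] `<polygon>` closed polygon, #ff8800→score S573 F2720: (142.84,21.25) → (123.02,119.48) → (210.94,22.80) → (172.73,25.44) → (21.22,117.70) → (142.84,21.25) (closed)

; Generated by LaserGRBL
G21
G90
G0 X61.27 Y85.19
M3 S573
G1 X95.34 Y133.03 F2720
M5
G0 X142.84 Y21.25
M3 S573
G1 X123.02 Y119.48 F2720
G1 X210.94 Y22.80
G1 X172.73 Y25.44
G1 X21.22 Y117.70
G1 X142.84 Y21.25
M5
G0 X0.00 Y0.00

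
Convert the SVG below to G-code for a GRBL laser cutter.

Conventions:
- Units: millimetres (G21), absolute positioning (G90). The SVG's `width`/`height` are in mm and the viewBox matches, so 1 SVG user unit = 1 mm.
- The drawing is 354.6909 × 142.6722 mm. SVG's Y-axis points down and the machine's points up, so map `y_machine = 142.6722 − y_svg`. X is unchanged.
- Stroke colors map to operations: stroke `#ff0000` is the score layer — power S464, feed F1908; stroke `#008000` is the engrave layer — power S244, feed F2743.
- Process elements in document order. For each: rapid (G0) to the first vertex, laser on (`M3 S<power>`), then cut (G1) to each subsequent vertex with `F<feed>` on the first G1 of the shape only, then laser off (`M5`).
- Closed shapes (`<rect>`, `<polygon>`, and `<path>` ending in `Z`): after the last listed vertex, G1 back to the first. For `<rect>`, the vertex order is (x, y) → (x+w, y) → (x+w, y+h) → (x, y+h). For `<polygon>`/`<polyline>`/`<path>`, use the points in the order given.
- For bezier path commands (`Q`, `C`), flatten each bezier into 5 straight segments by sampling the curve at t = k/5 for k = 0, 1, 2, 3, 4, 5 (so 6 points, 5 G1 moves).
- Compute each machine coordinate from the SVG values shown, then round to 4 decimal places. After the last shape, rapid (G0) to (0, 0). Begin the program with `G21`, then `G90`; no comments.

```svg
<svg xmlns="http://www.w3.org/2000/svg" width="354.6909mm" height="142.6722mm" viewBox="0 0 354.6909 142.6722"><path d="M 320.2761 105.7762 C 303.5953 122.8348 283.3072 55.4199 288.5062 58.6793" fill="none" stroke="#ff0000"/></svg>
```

Since the viewBox matches the mm dimensions, user units are millimetres directly. The only transform is the Y-flip y_m = 142.6722 − y_svg.

Shape 1 is a cubic bezier drawn with `<path>`. Its stroke #ff0000 means score at S464, F1908. After flipping Y the toolpath is (320.2761,36.8960) → (310.0675,35.5565) → (300.3897,47.0435) → (292.6392,63.9100) → (288.2125,78.7088) → (288.5062,83.9929).

G21
G90
G0 X320.2761 Y36.8960
M3 S464
G1 X310.0675 Y35.5565 F1908
G1 X300.3897 Y47.0435
G1 X292.6392 Y63.9100
G1 X288.2125 Y78.7088
G1 X288.5062 Y83.9929
M5
G0 X0.0000 Y0.0000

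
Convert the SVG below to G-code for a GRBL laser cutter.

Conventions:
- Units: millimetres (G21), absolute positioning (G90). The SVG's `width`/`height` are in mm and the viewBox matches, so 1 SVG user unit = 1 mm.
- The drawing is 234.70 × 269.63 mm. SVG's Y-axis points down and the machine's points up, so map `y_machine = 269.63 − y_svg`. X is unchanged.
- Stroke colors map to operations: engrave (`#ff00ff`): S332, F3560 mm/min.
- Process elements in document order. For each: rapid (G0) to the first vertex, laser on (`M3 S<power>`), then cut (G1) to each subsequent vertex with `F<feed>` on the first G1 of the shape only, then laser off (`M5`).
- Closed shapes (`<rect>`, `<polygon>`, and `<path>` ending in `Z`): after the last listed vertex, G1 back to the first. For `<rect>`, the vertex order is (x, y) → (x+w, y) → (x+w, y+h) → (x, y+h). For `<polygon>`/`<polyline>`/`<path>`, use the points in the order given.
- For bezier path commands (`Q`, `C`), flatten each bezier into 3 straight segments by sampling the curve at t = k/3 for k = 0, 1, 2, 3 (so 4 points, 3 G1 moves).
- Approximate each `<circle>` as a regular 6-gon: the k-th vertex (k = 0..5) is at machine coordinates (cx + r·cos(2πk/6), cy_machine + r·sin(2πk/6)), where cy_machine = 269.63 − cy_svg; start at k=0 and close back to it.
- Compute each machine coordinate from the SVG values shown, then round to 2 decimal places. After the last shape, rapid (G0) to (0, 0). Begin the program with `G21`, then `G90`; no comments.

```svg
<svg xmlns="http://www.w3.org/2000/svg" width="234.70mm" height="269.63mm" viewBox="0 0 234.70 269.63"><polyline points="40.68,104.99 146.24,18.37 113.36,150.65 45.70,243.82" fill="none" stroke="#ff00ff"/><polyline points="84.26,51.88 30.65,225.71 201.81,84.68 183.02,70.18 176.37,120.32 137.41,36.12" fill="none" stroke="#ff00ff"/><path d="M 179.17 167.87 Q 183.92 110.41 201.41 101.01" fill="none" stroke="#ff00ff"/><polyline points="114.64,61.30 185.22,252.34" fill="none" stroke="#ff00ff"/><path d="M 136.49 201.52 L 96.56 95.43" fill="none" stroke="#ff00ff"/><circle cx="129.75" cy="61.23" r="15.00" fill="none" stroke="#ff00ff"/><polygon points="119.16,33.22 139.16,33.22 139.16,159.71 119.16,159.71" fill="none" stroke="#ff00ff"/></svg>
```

viewBox `0 0 234.70 269.63` with mm width/height → 1 unit = 1 mm. Flip: y_m = 269.63 − y_svg.

**Shape 1** — `<polyline>` open polyline, stroke `#ff00ff` → engrave (S332, F3560). Machine vertices: (40.68,164.64) → (146.24,251.26) → (113.36,118.98) → (45.70,25.81). Open path.

**Shape 2** — `<polyline>` open polyline, stroke `#ff00ff` → engrave (S332, F3560). Machine vertices: (84.26,217.75) → (30.65,43.92) → (201.81,184.95) → (183.02,199.45) → (176.37,149.31) → (137.41,233.51). Open path.

**Shape 3** — `<path>` quadratic bezier, stroke `#ff00ff` → engrave (S332, F3560). Control points (SVG): P0=(179.17,167.87), P1=(183.92,110.41), P2=(201.41,101.01); sampled at t=k/3. Machine vertices: (179.17,101.76) → (183.75,134.73) → (191.17,157.01) → (201.41,168.62). Open path.

**Shape 4** — `<polyline>` line segment, stroke `#ff00ff` → engrave (S332, F3560). Machine vertices: (114.64,208.33) → (185.22,17.29). Open path.

**Shape 5** — `<path>` line segment, stroke `#ff00ff` → engrave (S332, F3560). Machine vertices: (136.49,68.11) → (96.56,174.20). Open path.

**Shape 6** — `<circle>` circle, stroke `#ff00ff` → engrave (S332, F3560). Machine vertices: (144.75,208.40) → (137.25,221.39) → (122.25,221.39) → (114.75,208.40) → (122.25,195.41) → (137.25,195.41) → (144.75,208.40). Closed: final G1 returns to the first vertex.

**Shape 7** — `<polygon>` rectangle, stroke `#ff00ff` → engrave (S332, F3560). Machine vertices: (119.16,236.41) → (139.16,236.41) → (139.16,109.92) → (119.16,109.92) → (119.16,236.41). Closed: final G1 returns to the first vertex.

G21
G90
G0 X40.68 Y164.64
M3 S332
G1 X146.24 Y251.26 F3560
G1 X113.36 Y118.98
G1 X45.70 Y25.81
M5
G0 X84.26 Y217.75
M3 S332
G1 X30.65 Y43.92 F3560
G1 X201.81 Y184.95
G1 X183.02 Y199.45
G1 X176.37 Y149.31
G1 X137.41 Y233.51
M5
G0 X179.17 Y101.76
M3 S332
G1 X183.75 Y134.73 F3560
G1 X191.17 Y157.01
G1 X201.41 Y168.62
M5
G0 X114.64 Y208.33
M3 S332
G1 X185.22 Y17.29 F3560
M5
G0 X136.49 Y68.11
M3 S332
G1 X96.56 Y174.20 F3560
M5
G0 X144.75 Y208.40
M3 S332
G1 X137.25 Y221.39 F3560
G1 X122.25 Y221.39
G1 X114.75 Y208.40
G1 X122.25 Y195.41
G1 X137.25 Y195.41
G1 X144.75 Y208.40
M5
G0 X119.16 Y236.41
M3 S332
G1 X139.16 Y236.41 F3560
G1 X139.16 Y109.92
G1 X119.16 Y109.92
G1 X119.16 Y236.41
M5
G0 X0.00 Y0.00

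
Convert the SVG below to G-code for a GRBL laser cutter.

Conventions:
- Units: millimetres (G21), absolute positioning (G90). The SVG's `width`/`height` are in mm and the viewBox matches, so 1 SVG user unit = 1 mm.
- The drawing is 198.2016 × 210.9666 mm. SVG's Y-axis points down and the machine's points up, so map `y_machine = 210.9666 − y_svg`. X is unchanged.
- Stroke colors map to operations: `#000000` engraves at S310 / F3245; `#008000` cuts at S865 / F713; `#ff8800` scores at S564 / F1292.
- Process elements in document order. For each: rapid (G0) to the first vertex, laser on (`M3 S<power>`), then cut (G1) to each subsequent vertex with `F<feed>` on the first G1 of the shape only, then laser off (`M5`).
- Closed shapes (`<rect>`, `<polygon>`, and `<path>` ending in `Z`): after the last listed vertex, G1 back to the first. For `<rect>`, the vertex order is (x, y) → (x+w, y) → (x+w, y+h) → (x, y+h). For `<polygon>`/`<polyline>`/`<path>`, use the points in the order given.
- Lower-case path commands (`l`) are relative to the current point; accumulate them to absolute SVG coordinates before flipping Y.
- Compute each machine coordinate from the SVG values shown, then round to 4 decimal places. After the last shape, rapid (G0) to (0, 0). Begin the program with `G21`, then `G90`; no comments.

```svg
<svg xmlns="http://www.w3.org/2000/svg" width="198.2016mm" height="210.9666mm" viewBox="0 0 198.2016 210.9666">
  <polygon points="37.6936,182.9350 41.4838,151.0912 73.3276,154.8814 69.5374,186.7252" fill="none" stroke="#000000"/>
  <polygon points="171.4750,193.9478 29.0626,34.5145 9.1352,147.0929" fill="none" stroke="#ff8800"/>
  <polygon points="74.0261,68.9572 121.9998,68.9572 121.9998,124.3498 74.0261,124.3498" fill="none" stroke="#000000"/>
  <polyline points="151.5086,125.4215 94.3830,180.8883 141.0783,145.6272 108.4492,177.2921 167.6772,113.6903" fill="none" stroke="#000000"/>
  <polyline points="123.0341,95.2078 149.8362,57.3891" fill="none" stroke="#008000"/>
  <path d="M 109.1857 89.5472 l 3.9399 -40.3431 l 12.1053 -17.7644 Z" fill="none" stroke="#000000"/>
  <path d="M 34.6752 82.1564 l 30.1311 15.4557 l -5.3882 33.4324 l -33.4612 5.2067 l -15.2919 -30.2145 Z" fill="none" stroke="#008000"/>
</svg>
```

viewBox `0 0 198.2016 210.9666` with mm width/height → 1 unit = 1 mm. Flip: y_m = 210.9666 − y_svg.

**Shape 1** — `<polygon>` regular polygon, stroke `#000000` → engrave (S310, F3245). Machine vertices: (37.6936,28.0316) → (41.4838,59.8754) → (73.3276,56.0852) → (69.5374,24.2414) → (37.6936,28.0316). Closed: final G1 returns to the first vertex.

**Shape 2** — `<polygon>` closed polygon, stroke `#ff8800` → score (S564, F1292). Machine vertices: (171.4750,17.0188) → (29.0626,176.4521) → (9.1352,63.8737) → (171.4750,17.0188). Closed: final G1 returns to the first vertex.

**Shape 3** — `<polygon>` rectangle, stroke `#000000` → engrave (S310, F3245). Machine vertices: (74.0261,142.0094) → (121.9998,142.0094) → (121.9998,86.6168) → (74.0261,86.6168) → (74.0261,142.0094). Closed: final G1 returns to the first vertex.

**Shape 4** — `<polyline>` open polyline, stroke `#000000` → engrave (S310, F3245). Machine vertices: (151.5086,85.5451) → (94.3830,30.0783) → (141.0783,65.3394) → (108.4492,33.6745) → (167.6772,97.2763). Open path.

**Shape 5** — `<polyline>` line segment, stroke `#008000` → cut (S865, F713). Machine vertices: (123.0341,115.7588) → (149.8362,153.5775). Open path.

**Shape 6** — `<path>` closed polygon, stroke `#000000` → engrave (S310, F3245). Machine vertices: (109.1857,121.4194) → (113.1256,161.7625) → (125.2309,179.5269) → (109.1857,121.4194). Closed: final G1 returns to the first vertex.

**Shape 7** — `<path>` regular polygon, stroke `#008000` → cut (S865, F713). Machine vertices: (34.6752,128.8102) → (64.8063,113.3545) → (59.4181,79.9221) → (25.9569,74.7154) → (10.6650,104.9299) → (34.6752,128.8102). Closed: final G1 returns to the first vertex.

G21
G90
G0 X37.6936 Y28.0316
M3 S310
G1 X41.4838 Y59.8754 F3245
G1 X73.3276 Y56.0852
G1 X69.5374 Y24.2414
G1 X37.6936 Y28.0316
M5
G0 X171.4750 Y17.0188
M3 S564
G1 X29.0626 Y176.4521 F1292
G1 X9.1352 Y63.8737
G1 X171.4750 Y17.0188
M5
G0 X74.0261 Y142.0094
M3 S310
G1 X121.9998 Y142.0094 F3245
G1 X121.9998 Y86.6168
G1 X74.0261 Y86.6168
G1 X74.0261 Y142.0094
M5
G0 X151.5086 Y85.5451
M3 S310
G1 X94.3830 Y30.0783 F3245
G1 X141.0783 Y65.3394
G1 X108.4492 Y33.6745
G1 X167.6772 Y97.2763
M5
G0 X123.0341 Y115.7588
M3 S865
G1 X149.8362 Y153.5775 F713
M5
G0 X109.1857 Y121.4194
M3 S310
G1 X113.1256 Y161.7625 F3245
G1 X125.2309 Y179.5269
G1 X109.1857 Y121.4194
M5
G0 X34.6752 Y128.8102
M3 S865
G1 X64.8063 Y113.3545 F713
G1 X59.4181 Y79.9221
G1 X25.9569 Y74.7154
G1 X10.6650 Y104.9299
G1 X34.6752 Y128.8102
M5
G0 X0.0000 Y0.0000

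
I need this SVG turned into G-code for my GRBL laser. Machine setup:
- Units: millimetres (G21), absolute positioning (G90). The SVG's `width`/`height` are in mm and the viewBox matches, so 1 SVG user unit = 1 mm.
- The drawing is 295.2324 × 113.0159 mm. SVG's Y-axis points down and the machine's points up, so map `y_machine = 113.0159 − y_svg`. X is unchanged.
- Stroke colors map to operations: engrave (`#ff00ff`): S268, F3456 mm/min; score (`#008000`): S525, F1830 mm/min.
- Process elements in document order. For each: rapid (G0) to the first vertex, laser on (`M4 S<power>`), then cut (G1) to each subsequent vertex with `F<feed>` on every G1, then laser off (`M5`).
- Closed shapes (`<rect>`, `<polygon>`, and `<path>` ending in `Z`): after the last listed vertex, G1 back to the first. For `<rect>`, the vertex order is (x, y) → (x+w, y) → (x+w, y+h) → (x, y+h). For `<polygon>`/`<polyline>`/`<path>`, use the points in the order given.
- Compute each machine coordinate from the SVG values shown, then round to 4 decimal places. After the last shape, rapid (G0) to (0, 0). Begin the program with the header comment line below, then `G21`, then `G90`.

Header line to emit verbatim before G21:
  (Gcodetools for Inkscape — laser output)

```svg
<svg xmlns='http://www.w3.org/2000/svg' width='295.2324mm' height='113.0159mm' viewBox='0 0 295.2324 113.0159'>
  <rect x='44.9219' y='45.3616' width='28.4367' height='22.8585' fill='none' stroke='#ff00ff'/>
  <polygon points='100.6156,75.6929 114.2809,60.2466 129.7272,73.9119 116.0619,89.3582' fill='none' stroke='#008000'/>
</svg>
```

1 u = 1 mm; y_m = 113.0159 − y.

[1] `<rect>` rectangle, #ff00ff→engrave S268 F3456: (44.9219,67.6543) → (73.3586,67.6543) → (73.3586,44.7958) → (44.9219,44.7958) → (44.9219,67.6543) (closed)

[2] `<polygon>` regular polygon, #008000→score S525 F1830: (100.6156,37.3230) → (114.2809,52.7693) → (129.7272,39.1040) → (116.0619,23.6577) → (100.6156,37.3230) (closed)

(Gcodetools for Inkscape — laser output)
G21
G90
G0 X44.9219 Y67.6543
M4 S268
G1 X73.3586 Y67.6543 F3456
G1 X73.3586 Y44.7958 F3456
G1 X44.9219 Y44.7958 F3456
G1 X44.9219 Y67.6543 F3456
M5
G0 X100.6156 Y37.3230
M4 S525
G1 X114.2809 Y52.7693 F1830
G1 X129.7272 Y39.1040 F1830
G1 X116.0619 Y23.6577 F1830
G1 X100.6156 Y37.3230 F1830
M5
G0 X0.0000 Y0.0000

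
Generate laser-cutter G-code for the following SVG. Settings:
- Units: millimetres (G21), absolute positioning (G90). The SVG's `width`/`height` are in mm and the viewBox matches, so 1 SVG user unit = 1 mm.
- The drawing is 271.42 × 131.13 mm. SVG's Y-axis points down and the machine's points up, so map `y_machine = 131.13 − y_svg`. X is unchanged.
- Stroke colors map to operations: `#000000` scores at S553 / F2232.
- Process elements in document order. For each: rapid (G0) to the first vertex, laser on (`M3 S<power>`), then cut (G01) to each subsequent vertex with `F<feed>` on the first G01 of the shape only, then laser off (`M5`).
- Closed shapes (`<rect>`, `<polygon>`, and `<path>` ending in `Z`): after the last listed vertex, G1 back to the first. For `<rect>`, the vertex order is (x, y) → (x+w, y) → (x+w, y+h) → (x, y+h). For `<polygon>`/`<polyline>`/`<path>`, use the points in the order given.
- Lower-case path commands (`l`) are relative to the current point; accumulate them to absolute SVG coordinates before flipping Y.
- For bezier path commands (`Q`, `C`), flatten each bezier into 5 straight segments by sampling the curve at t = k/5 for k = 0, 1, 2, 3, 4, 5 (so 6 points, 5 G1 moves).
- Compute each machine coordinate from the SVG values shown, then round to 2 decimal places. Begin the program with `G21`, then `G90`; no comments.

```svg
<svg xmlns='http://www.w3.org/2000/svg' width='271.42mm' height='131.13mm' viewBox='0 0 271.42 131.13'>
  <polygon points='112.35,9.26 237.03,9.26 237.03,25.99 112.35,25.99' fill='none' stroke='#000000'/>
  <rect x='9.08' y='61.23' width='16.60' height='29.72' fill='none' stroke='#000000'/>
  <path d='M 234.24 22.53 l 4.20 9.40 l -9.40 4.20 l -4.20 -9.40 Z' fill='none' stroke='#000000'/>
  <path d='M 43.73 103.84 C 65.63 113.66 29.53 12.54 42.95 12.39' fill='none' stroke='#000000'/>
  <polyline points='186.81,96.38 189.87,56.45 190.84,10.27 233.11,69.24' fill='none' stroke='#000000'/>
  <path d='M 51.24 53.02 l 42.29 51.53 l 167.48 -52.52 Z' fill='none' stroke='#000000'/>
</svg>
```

G21
G90
G0 X112.35 Y121.87
M3 S553
G01 X237.03 Y121.87 F2232
G01 X237.03 Y105.14
G01 X112.35 Y105.14
G01 X112.35 Y121.87
M5
G0 X9.08 Y69.90
M3 S553
G01 X25.68 Y69.90 F2232
G01 X25.68 Y40.18
G01 X9.08 Y40.18
G01 X9.08 Y69.90
M5
G0 X234.24 Y108.60
M3 S553
G01 X238.44 Y99.20 F2232
G01 X229.04 Y95.00
G01 X224.84 Y104.40
G01 X234.24 Y108.60
M5
G0 X43.73 Y27.29
M3 S553
G01 X50.77 Y33.02 F2232
G01 X49.05 Y55.19
G01 X43.73 Y83.66
G01 X39.98 Y108.23
G01 X42.95 Y118.74
M5
G0 X186.81 Y34.75
M3 S553
G01 X189.87 Y74.68 F2232
G01 X190.84 Y120.86
G01 X233.11 Y61.89
M5
G0 X51.24 Y78.11
M3 S553
G01 X93.53 Y26.58 F2232
G01 X261.01 Y79.10
G01 X51.24 Y78.11
M5

1 u = 1 mm; y_m = 131.13 − y.

[1] `<polygon>` rectangle, #000000→score S553 F2232: (112.35,121.87) → (237.03,121.87) → (237.03,105.14) → (112.35,105.14) → (112.35,121.87) (closed)

[2] `<rect>` rectangle, #000000→score S553 F2232: (9.08,69.90) → (25.68,69.90) → (25.68,40.18) → (9.08,40.18) → (9.08,69.90) (closed)

[3] `<path>` regular polygon, #000000→score S553 F2232: (234.24,108.60) → (238.44,99.20) → (229.04,95.00) → (224.84,104.40) → (234.24,108.60) (closed)

[4] `<path>` cubic bezier, #000000→score S553 F2232: (43.73,27.29) → (50.77,33.02) → (49.05,55.19) → (43.73,83.66) → (39.98,108.23) → (42.95,118.74)

[5] `<polyline>` open polyline, #000000→score S553 F2232: (186.81,34.75) → (189.87,74.68) → (190.84,120.86) → (233.11,61.89)

[6] `<path>` closed polygon, #000000→score S553 F2232: (51.24,78.11) → (93.53,26.58) → (261.01,79.10) → (51.24,78.11) (closed)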